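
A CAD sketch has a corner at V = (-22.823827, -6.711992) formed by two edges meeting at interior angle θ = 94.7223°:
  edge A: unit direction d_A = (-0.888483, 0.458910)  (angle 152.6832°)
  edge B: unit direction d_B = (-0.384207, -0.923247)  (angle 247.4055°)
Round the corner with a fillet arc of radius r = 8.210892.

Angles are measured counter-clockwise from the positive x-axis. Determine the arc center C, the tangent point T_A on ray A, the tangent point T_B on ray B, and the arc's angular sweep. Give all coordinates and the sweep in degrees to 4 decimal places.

center=(-33.3093,-10.5376) T_A=(-29.5413,-3.2424) T_B=(-25.7287,-13.6923) sweep=85.2777

bisector direction at 200.0444° = (-0.939428,-0.342747)
center distance |VC| = r/sin(θ/2) = 8.210892/sin(47.3612°) = 11.161594
C = V + |VC|·bis = (-33.3093,-10.5376)
T_A = V + ((C−V)·d_A)·d_A = V + 7.5606·d_A = (-29.5413,-3.2424)
T_B = V + ((C−V)·d_B)·d_B = V + 7.5606·d_B = (-25.7287,-13.6923)
sweep = 180° − θ = 85.2777°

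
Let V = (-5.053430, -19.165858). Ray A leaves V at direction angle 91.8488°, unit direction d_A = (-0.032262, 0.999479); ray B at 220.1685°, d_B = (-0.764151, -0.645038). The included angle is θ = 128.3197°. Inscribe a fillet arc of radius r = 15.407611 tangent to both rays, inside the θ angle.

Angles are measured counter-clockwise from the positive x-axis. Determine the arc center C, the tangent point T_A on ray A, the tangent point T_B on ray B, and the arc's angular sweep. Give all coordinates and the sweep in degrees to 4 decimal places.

center=(-20.6937,-12.2052) T_A=(-5.2942,-11.7081) T_B=(-10.7553,-23.9789) sweep=51.6803

bisector direction at 156.0087° = (-0.913607,0.406599)
center distance |VC| = r/sin(θ/2) = 15.407611/sin(64.1599°) = 17.119310
C = V + |VC|·bis = (-20.6937,-12.2052)
T_A = V + ((C−V)·d_A)·d_A = V + 7.4617·d_A = (-5.2942,-11.7081)
T_B = V + ((C−V)·d_B)·d_B = V + 7.4617·d_B = (-10.7553,-23.9789)
sweep = 180° − θ = 51.6803°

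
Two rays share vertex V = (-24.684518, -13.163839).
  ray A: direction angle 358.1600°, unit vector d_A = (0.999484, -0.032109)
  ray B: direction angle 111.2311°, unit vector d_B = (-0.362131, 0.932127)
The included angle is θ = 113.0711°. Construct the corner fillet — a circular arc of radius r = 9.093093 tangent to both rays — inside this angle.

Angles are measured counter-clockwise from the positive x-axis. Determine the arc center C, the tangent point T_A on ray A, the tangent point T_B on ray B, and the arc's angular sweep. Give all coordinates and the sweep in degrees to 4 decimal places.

bisector direction at 54.6956° = (0.577921,0.816093)
center distance |VC| = r/sin(θ/2) = 9.093093/sin(56.5356°) = 10.900008
C = V + |VC|·bis = (-18.3852,-4.2684)
T_A = V + ((C−V)·d_A)·d_A = V + 6.0105·d_A = (-18.6771,-13.3568)
T_B = V + ((C−V)·d_B)·d_B = V + 6.0105·d_B = (-26.8611,-7.5613)
sweep = 180° − θ = 66.9289°

center=(-18.3852,-4.2684) T_A=(-18.6771,-13.3568) T_B=(-26.8611,-7.5613) sweep=66.9289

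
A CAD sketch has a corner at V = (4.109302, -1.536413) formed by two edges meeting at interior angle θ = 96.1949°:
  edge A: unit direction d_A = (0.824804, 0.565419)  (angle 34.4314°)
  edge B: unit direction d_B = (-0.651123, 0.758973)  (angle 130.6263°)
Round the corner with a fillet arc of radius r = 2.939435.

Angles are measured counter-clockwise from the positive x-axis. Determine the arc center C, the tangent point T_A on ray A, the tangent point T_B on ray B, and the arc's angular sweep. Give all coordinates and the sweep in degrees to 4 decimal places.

center=(4.6228,2.3794) T_A=(6.2848,-0.0450) T_B=(2.3919,0.4655) sweep=83.8051

bisector direction at 82.5289° = (0.130027,0.991510)
center distance |VC| = r/sin(θ/2) = 2.939435/sin(48.0975°) = 3.949358
C = V + |VC|·bis = (4.6228,2.3794)
T_A = V + ((C−V)·d_A)·d_A = V + 2.6376·d_A = (6.2848,-0.0450)
T_B = V + ((C−V)·d_B)·d_B = V + 2.6376·d_B = (2.3919,0.4655)
sweep = 180° − θ = 83.8051°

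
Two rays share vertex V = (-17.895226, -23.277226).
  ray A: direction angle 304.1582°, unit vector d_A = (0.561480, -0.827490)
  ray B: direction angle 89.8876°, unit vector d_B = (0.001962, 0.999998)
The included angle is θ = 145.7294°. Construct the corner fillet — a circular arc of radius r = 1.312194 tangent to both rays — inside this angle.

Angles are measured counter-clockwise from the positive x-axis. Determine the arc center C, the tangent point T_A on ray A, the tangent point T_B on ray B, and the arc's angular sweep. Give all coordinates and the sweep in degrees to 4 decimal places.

bisector direction at 17.0229° = (0.956188,0.292754)
center distance |VC| = r/sin(θ/2) = 1.312194/sin(72.8647°) = 1.373146
C = V + |VC|·bis = (-16.5822,-22.8752)
T_A = V + ((C−V)·d_A)·d_A = V + 0.4046·d_A = (-17.6681,-23.6120)
T_B = V + ((C−V)·d_B)·d_B = V + 0.4046·d_B = (-17.8944,-22.8727)
sweep = 180° − θ = 34.2706°

center=(-16.5822,-22.8752) T_A=(-17.6681,-23.6120) T_B=(-17.8944,-22.8727) sweep=34.2706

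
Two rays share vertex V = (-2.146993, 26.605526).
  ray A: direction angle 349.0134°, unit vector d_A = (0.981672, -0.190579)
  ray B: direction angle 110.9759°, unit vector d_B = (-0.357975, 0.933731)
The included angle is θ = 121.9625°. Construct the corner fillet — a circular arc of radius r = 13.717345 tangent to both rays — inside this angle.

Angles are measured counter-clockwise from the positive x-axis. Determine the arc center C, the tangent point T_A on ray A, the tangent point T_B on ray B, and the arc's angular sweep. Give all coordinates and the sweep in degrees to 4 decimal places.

bisector direction at 49.9947° = (0.642859,0.765984)
center distance |VC| = r/sin(θ/2) = 13.717345/sin(60.9813°) = 15.686629
C = V + |VC|·bis = (7.9373,38.6212)
T_A = V + ((C−V)·d_A)·d_A = V + 7.6095·d_A = (5.3231,25.1553)
T_B = V + ((C−V)·d_B)·d_B = V + 7.6095·d_B = (-4.8710,33.7108)
sweep = 180° − θ = 58.0375°

center=(7.9373,38.6212) T_A=(5.3231,25.1553) T_B=(-4.8710,33.7108) sweep=58.0375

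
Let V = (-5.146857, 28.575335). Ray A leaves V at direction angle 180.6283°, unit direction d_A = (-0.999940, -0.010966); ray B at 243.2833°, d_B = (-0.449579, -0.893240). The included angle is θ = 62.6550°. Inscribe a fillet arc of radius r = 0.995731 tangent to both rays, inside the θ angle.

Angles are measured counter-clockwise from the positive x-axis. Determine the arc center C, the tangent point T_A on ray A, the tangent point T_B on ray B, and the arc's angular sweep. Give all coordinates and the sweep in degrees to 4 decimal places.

bisector direction at 211.9558° = (-0.848457,-0.529265)
center distance |VC| = r/sin(θ/2) = 0.995731/sin(31.3275°) = 1.915128
C = V + |VC|·bis = (-6.7718,27.5617)
T_A = V + ((C−V)·d_A)·d_A = V + 1.6359·d_A = (-6.7827,28.5574)
T_B = V + ((C−V)·d_B)·d_B = V + 1.6359·d_B = (-5.8823,27.1141)
sweep = 180° − θ = 117.3450°

center=(-6.7718,27.5617) T_A=(-6.7827,28.5574) T_B=(-5.8823,27.1141) sweep=117.3450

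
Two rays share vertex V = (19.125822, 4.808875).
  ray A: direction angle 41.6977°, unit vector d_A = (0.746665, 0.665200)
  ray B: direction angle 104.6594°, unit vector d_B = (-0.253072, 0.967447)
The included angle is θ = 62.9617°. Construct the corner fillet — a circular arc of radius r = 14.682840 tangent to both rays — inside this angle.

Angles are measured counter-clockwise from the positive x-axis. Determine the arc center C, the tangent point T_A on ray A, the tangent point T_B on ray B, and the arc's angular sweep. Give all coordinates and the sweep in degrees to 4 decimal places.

bisector direction at 73.1786° = (0.289390,0.957211)
center distance |VC| = r/sin(θ/2) = 14.682840/sin(31.4809°) = 28.116543
C = V + |VC|·bis = (27.2625,31.7223)
T_A = V + ((C−V)·d_A)·d_A = V + 23.9782·d_A = (37.0295,20.7592)
T_B = V + ((C−V)·d_B)·d_B = V + 23.9782·d_B = (13.0576,28.0065)
sweep = 180° − θ = 117.0383°

center=(27.2625,31.7223) T_A=(37.0295,20.7592) T_B=(13.0576,28.0065) sweep=117.0383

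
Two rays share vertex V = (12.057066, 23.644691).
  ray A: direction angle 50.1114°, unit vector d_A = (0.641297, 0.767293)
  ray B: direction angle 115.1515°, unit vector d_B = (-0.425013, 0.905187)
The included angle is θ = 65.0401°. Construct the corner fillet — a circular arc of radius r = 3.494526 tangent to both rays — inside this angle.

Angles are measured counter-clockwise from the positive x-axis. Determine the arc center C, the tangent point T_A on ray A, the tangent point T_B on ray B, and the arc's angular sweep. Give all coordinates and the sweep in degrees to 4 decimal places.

bisector direction at 82.6315° = (0.128251,0.991742)
center distance |VC| = r/sin(θ/2) = 3.494526/sin(32.5200°) = 6.500298
C = V + |VC|·bis = (12.8907,30.0913)
T_A = V + ((C−V)·d_A)·d_A = V + 5.4811·d_A = (15.5721,27.8503)
T_B = V + ((C−V)·d_B)·d_B = V + 5.4811·d_B = (9.7275,28.6061)
sweep = 180° − θ = 114.9599°

center=(12.8907,30.0913) T_A=(15.5721,27.8503) T_B=(9.7275,28.6061) sweep=114.9599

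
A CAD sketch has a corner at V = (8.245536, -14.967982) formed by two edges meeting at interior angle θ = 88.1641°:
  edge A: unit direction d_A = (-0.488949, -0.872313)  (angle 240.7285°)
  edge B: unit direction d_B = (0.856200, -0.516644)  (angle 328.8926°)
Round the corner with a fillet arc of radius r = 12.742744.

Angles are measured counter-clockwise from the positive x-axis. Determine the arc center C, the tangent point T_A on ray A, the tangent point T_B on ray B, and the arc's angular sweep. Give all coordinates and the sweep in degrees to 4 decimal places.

bisector direction at 284.8106° = (0.255624,-0.966776)
center distance |VC| = r/sin(θ/2) = 12.742744/sin(44.0821°) = 18.316757
C = V + |VC|·bis = (12.9277,-32.6762)
T_A = V + ((C−V)·d_A)·d_A = V + 13.1577·d_A = (1.8121,-26.4456)
T_B = V + ((C−V)·d_B)·d_B = V + 13.1577·d_B = (19.5112,-21.7658)
sweep = 180° − θ = 91.8359°

center=(12.9277,-32.6762) T_A=(1.8121,-26.4456) T_B=(19.5112,-21.7658) sweep=91.8359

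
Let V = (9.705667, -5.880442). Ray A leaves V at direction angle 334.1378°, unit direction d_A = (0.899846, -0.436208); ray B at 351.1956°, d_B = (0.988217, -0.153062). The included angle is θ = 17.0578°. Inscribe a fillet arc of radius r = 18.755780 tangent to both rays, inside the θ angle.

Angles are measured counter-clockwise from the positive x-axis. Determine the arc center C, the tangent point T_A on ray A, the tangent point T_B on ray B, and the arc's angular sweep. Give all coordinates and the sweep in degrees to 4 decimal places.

center=(130.4275,-43.5581) T_A=(122.2460,-60.4354) T_B=(133.2983,-25.0233) sweep=162.9422

bisector direction at 342.6667° = (0.954588,-0.297930)
center distance |VC| = r/sin(θ/2) = 18.755780/sin(8.5289°) = 126.464844
C = V + |VC|·bis = (130.4275,-43.5581)
T_A = V + ((C−V)·d_A)·d_A = V + 125.0663·d_A = (122.2460,-60.4354)
T_B = V + ((C−V)·d_B)·d_B = V + 125.0663·d_B = (133.2983,-25.0233)
sweep = 180° − θ = 162.9422°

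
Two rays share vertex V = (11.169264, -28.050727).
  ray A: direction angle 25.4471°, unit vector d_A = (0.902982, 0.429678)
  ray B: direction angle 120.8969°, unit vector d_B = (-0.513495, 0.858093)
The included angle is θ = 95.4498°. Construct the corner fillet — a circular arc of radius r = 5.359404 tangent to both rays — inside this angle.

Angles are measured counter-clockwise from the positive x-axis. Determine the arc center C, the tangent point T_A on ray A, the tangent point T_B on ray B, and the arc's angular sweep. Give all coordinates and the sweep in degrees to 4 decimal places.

center=(13.2662,-21.1177) T_A=(15.5690,-25.9572) T_B=(8.6673,-23.8697) sweep=84.5502

bisector direction at 73.1720° = (0.289500,0.957178)
center distance |VC| = r/sin(θ/2) = 5.359404/sin(47.7249°) = 7.243187
C = V + |VC|·bis = (13.2662,-21.1177)
T_A = V + ((C−V)·d_A)·d_A = V + 4.8724·d_A = (15.5690,-25.9572)
T_B = V + ((C−V)·d_B)·d_B = V + 4.8724·d_B = (8.6673,-23.8697)
sweep = 180° − θ = 84.5502°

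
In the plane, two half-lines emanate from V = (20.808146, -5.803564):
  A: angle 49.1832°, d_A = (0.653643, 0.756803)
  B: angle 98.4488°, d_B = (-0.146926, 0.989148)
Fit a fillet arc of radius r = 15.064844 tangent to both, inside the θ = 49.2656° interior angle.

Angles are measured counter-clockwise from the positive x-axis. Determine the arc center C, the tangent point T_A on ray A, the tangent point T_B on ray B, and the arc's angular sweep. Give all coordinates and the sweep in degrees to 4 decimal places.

center=(30.8823,28.9081) T_A=(42.2834,19.0610) T_B=(15.9809,26.6946) sweep=130.7344

bisector direction at 73.8160° = (0.278723,0.960372)
center distance |VC| = r/sin(θ/2) = 15.064844/sin(24.6328°) = 36.143953
C = V + |VC|·bis = (30.8823,28.9081)
T_A = V + ((C−V)·d_A)·d_A = V + 32.8548·d_A = (42.2834,19.0610)
T_B = V + ((C−V)·d_B)·d_B = V + 32.8548·d_B = (15.9809,26.6946)
sweep = 180° − θ = 130.7344°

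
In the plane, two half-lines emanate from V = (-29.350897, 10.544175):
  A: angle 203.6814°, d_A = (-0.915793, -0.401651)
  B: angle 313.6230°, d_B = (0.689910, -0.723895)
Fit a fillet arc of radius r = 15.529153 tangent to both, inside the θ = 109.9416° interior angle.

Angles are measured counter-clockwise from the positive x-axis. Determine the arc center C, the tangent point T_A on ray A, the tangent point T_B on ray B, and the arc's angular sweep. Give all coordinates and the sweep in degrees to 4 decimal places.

center=(-33.0824,-8.0495) T_A=(-39.3197,6.1720) T_B=(-21.8409,2.6643) sweep=70.0584

bisector direction at 258.6522° = (-0.196764,-0.980451)
center distance |VC| = r/sin(θ/2) = 15.529153/sin(54.9708°) = 18.964365
C = V + |VC|·bis = (-33.0824,-8.0495)
T_A = V + ((C−V)·d_A)·d_A = V + 10.8854·d_A = (-39.3197,6.1720)
T_B = V + ((C−V)·d_B)·d_B = V + 10.8854·d_B = (-21.8409,2.6643)
sweep = 180° − θ = 70.0584°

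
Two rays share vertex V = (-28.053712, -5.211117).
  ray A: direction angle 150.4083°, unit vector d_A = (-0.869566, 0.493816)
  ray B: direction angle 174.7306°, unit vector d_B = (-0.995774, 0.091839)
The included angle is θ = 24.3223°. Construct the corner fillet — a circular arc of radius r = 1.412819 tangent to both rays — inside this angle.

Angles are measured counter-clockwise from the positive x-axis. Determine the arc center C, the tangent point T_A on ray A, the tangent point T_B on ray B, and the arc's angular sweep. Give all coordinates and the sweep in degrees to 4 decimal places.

center=(-34.4523,-3.2022) T_A=(-33.7546,-1.9736) T_B=(-34.5821,-4.6090) sweep=155.6777

bisector direction at 162.5694° = (-0.954081,0.299550)
center distance |VC| = r/sin(θ/2) = 1.412819/sin(12.1611°) = 6.706568
C = V + |VC|·bis = (-34.4523,-3.2022)
T_A = V + ((C−V)·d_A)·d_A = V + 6.5561·d_A = (-33.7546,-1.9736)
T_B = V + ((C−V)·d_B)·d_B = V + 6.5561·d_B = (-34.5821,-4.6090)
sweep = 180° − θ = 155.6777°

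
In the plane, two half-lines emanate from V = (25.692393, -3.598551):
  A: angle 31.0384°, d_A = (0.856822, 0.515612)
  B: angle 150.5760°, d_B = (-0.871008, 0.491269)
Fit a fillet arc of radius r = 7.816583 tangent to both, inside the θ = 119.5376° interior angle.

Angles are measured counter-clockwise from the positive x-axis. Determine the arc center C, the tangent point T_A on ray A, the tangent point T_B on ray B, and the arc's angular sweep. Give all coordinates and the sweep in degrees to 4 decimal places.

center=(25.5649,5.4475) T_A=(29.5953,-1.2499) T_B=(21.7249,-1.3608) sweep=60.4624

bisector direction at 90.8072° = (-0.014088,0.999901)
center distance |VC| = r/sin(θ/2) = 7.816583/sin(59.7688°) = 9.046963
C = V + |VC|·bis = (25.5649,5.4475)
T_A = V + ((C−V)·d_A)·d_A = V + 4.5551·d_A = (29.5953,-1.2499)
T_B = V + ((C−V)·d_B)·d_B = V + 4.5551·d_B = (21.7249,-1.3608)
sweep = 180° − θ = 60.4624°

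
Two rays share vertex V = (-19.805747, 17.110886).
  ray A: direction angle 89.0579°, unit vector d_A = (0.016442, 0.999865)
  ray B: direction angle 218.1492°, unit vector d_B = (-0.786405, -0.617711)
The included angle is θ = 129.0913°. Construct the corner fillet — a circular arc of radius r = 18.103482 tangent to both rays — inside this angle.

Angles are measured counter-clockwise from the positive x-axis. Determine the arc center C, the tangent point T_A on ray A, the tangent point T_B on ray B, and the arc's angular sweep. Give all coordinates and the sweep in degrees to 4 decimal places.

bisector direction at 153.6036° = (-0.895739,0.444580)
center distance |VC| = r/sin(θ/2) = 18.103482/sin(64.5456°) = 20.049751
C = V + |VC|·bis = (-37.7651,26.0246)
T_A = V + ((C−V)·d_A)·d_A = V + 8.6172·d_A = (-19.6641,25.7269)
T_B = V + ((C−V)·d_B)·d_B = V + 8.6172·d_B = (-26.5824,11.7879)
sweep = 180° − θ = 50.9087°

center=(-37.7651,26.0246) T_A=(-19.6641,25.7269) T_B=(-26.5824,11.7879) sweep=50.9087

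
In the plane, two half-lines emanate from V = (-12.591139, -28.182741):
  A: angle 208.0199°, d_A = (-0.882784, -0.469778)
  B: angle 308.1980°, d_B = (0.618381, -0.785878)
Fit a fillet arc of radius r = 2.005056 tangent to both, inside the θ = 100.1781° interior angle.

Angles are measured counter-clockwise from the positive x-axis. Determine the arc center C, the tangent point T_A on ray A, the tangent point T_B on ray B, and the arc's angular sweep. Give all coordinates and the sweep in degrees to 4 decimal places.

bisector direction at 258.1089° = (-0.206051,-0.978541)
center distance |VC| = r/sin(θ/2) = 2.005056/sin(50.0891°) = 2.614009
C = V + |VC|·bis = (-13.1298,-30.7407)
T_A = V + ((C−V)·d_A)·d_A = V + 1.6771·d_A = (-14.0717,-28.9706)
T_B = V + ((C−V)·d_B)·d_B = V + 1.6771·d_B = (-11.5540,-29.5008)
sweep = 180° − θ = 79.8219°

center=(-13.1298,-30.7407) T_A=(-14.0717,-28.9706) T_B=(-11.5540,-29.5008) sweep=79.8219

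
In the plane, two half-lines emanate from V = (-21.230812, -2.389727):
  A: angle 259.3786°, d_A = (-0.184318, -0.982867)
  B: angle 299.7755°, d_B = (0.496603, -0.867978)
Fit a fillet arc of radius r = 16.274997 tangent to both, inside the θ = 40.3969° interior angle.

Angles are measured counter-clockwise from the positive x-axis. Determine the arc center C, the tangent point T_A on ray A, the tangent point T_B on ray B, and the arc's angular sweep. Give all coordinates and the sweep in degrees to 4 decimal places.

center=(-13.3885,-48.8694) T_A=(-29.3847,-45.8696) T_B=(0.7378,-40.7872) sweep=139.6031

bisector direction at 279.5770° = (0.166374,-0.986063)
center distance |VC| = r/sin(θ/2) = 16.274997/sin(20.1985°) = 47.136631
C = V + |VC|·bis = (-13.3885,-48.8694)
T_A = V + ((C−V)·d_A)·d_A = V + 44.2378·d_A = (-29.3847,-45.8696)
T_B = V + ((C−V)·d_B)·d_B = V + 44.2378·d_B = (0.7378,-40.7872)
sweep = 180° − θ = 139.6031°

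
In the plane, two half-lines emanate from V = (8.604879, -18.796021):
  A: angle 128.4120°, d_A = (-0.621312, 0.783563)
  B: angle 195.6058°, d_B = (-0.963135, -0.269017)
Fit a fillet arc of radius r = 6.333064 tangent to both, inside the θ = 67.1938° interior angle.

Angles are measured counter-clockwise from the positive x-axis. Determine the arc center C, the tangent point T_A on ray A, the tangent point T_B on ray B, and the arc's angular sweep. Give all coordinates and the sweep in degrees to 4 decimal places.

center=(-2.2805,-15.2610) T_A=(2.6818,-11.3262) T_B=(-0.5768,-21.3606) sweep=112.8062

bisector direction at 162.0089° = (-0.951105,0.308869)
center distance |VC| = r/sin(θ/2) = 6.333064/sin(33.5969°) = 11.445024
C = V + |VC|·bis = (-2.2805,-15.2610)
T_A = V + ((C−V)·d_A)·d_A = V + 9.5331·d_A = (2.6818,-11.3262)
T_B = V + ((C−V)·d_B)·d_B = V + 9.5331·d_B = (-0.5768,-21.3606)
sweep = 180° − θ = 112.8062°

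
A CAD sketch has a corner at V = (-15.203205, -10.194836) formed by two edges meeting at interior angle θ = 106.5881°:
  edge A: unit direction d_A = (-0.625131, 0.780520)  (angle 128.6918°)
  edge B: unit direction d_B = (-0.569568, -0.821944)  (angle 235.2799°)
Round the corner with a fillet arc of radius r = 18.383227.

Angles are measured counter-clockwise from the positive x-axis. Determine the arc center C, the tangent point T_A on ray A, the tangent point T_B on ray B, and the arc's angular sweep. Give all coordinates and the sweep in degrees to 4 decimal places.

bisector direction at 181.9858° = (-0.999399,-0.034653)
center distance |VC| = r/sin(θ/2) = 18.383227/sin(53.2940°) = 22.929918
C = V + |VC|·bis = (-38.1194,-10.9894)
T_A = V + ((C−V)·d_A)·d_A = V + 13.7054·d_A = (-23.7709,0.5025)
T_B = V + ((C−V)·d_B)·d_B = V + 13.7054·d_B = (-23.0094,-21.4599)
sweep = 180° − θ = 73.4119°

center=(-38.1194,-10.9894) T_A=(-23.7709,0.5025) T_B=(-23.0094,-21.4599) sweep=73.4119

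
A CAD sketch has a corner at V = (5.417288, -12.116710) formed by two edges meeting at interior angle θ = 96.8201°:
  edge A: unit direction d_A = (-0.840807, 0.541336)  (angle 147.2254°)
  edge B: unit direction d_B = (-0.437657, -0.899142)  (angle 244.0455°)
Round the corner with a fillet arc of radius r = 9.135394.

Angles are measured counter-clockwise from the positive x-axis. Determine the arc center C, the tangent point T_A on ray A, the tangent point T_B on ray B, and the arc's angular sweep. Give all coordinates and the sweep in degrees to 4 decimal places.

bisector direction at 195.6355° = (-0.962996,-0.269516)
center distance |VC| = r/sin(θ/2) = 9.135394/sin(48.4100°) = 12.214489
C = V + |VC|·bis = (-6.3452,-15.4087)
T_A = V + ((C−V)·d_A)·d_A = V + 8.1079·d_A = (-1.3999,-7.7276)
T_B = V + ((C−V)·d_B)·d_B = V + 8.1079·d_B = (1.8688,-19.4069)
sweep = 180° − θ = 83.1799°

center=(-6.3452,-15.4087) T_A=(-1.3999,-7.7276) T_B=(1.8688,-19.4069) sweep=83.1799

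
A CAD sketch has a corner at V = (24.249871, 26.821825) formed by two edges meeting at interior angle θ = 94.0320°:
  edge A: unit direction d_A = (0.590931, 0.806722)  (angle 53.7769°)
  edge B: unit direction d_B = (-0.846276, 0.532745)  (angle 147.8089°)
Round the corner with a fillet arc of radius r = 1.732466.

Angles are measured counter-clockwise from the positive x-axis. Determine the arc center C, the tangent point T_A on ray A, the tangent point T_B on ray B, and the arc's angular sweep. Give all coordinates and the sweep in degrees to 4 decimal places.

center=(23.8064,29.1482) T_A=(25.2040,28.1244) T_B=(22.8834,27.6820) sweep=85.9680

bisector direction at 100.7929° = (-0.187260,0.982310)
center distance |VC| = r/sin(θ/2) = 1.732466/sin(47.0160°) = 2.368232
C = V + |VC|·bis = (23.8064,29.1482)
T_A = V + ((C−V)·d_A)·d_A = V + 1.6146·d_A = (25.2040,28.1244)
T_B = V + ((C−V)·d_B)·d_B = V + 1.6146·d_B = (22.8834,27.6820)
sweep = 180° − θ = 85.9680°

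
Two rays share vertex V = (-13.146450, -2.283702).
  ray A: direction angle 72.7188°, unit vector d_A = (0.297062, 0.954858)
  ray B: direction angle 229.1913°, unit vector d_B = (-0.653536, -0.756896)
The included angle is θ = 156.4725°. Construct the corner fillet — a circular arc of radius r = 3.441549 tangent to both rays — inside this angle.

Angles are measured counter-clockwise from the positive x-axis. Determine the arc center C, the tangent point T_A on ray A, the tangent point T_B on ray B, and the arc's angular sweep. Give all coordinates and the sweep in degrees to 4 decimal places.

center=(-16.2197,-0.5770) T_A=(-12.9335,-1.5994) T_B=(-13.6148,-2.8262) sweep=23.5275

bisector direction at 150.9550° = (-0.874239,0.485496)
center distance |VC| = r/sin(θ/2) = 3.441549/sin(78.2362°) = 3.515384
C = V + |VC|·bis = (-16.2197,-0.5770)
T_A = V + ((C−V)·d_A)·d_A = V + 0.7167·d_A = (-12.9335,-1.5994)
T_B = V + ((C−V)·d_B)·d_B = V + 0.7167·d_B = (-13.6148,-2.8262)
sweep = 180° − θ = 23.5275°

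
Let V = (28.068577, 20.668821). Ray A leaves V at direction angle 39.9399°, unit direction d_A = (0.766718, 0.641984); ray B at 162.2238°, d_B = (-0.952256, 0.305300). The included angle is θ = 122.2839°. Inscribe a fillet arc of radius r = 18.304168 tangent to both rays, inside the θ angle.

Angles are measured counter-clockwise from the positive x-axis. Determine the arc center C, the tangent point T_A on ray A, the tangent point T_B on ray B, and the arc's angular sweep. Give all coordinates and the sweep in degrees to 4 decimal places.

center=(24.0515,41.1786) T_A=(35.8024,27.1445) T_B=(18.4632,23.7484) sweep=57.7161

bisector direction at 101.0819° = (-0.192211,0.981354)
center distance |VC| = r/sin(θ/2) = 18.304168/sin(61.1420°) = 20.899508
C = V + |VC|·bis = (24.0515,41.1786)
T_A = V + ((C−V)·d_A)·d_A = V + 10.0870·d_A = (35.8024,27.1445)
T_B = V + ((C−V)·d_B)·d_B = V + 10.0870·d_B = (18.4632,23.7484)
sweep = 180° − θ = 57.7161°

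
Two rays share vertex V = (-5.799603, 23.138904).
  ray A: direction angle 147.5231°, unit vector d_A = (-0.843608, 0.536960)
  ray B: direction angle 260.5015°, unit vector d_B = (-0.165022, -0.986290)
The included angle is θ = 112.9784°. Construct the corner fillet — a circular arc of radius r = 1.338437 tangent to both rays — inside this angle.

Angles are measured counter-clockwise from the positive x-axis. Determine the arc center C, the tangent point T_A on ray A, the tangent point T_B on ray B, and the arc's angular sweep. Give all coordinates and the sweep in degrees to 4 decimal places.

center=(-7.2659,22.4857) T_A=(-6.5473,23.6148) T_B=(-5.9459,22.2648) sweep=67.0216

bisector direction at 204.0123° = (-0.913458,-0.406933)
center distance |VC| = r/sin(θ/2) = 1.338437/sin(56.4892°) = 1.605261
C = V + |VC|·bis = (-7.2659,22.4857)
T_A = V + ((C−V)·d_A)·d_A = V + 0.8863·d_A = (-6.5473,23.6148)
T_B = V + ((C−V)·d_B)·d_B = V + 0.8863·d_B = (-5.9459,22.2648)
sweep = 180° − θ = 67.0216°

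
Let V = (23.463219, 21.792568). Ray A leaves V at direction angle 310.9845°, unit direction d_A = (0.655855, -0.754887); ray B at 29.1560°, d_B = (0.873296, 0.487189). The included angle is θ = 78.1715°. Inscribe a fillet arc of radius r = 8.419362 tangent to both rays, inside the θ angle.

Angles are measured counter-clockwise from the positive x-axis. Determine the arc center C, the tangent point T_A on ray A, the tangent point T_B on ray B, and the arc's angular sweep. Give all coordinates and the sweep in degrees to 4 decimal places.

center=(36.6170,19.4898) T_A=(30.2613,13.9679) T_B=(32.5152,26.8424) sweep=101.8285

bisector direction at 350.0703° = (0.985020,-0.172441)
center distance |VC| = r/sin(θ/2) = 8.419362/sin(39.0857°) = 13.353833
C = V + |VC|·bis = (36.6170,19.4898)
T_A = V + ((C−V)·d_A)·d_A = V + 10.3653·d_A = (30.2613,13.9679)
T_B = V + ((C−V)·d_B)·d_B = V + 10.3653·d_B = (32.5152,26.8424)
sweep = 180° − θ = 101.8285°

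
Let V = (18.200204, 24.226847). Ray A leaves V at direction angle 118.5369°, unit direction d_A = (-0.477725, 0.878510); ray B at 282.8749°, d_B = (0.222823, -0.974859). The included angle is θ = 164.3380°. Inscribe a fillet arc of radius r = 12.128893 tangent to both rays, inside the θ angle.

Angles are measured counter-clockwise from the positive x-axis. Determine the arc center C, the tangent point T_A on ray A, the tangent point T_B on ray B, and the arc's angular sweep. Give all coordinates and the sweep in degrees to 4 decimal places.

center=(6.7479,19.8981) T_A=(17.4033,25.6923) T_B=(18.5719,22.6006) sweep=15.6620

bisector direction at 200.7059° = (-0.935408,-0.353571)
center distance |VC| = r/sin(θ/2) = 12.128893/sin(82.1690°) = 12.243069
C = V + |VC|·bis = (6.7479,19.8981)
T_A = V + ((C−V)·d_A)·d_A = V + 1.6681·d_A = (17.4033,25.6923)
T_B = V + ((C−V)·d_B)·d_B = V + 1.6681·d_B = (18.5719,22.6006)
sweep = 180° − θ = 15.6620°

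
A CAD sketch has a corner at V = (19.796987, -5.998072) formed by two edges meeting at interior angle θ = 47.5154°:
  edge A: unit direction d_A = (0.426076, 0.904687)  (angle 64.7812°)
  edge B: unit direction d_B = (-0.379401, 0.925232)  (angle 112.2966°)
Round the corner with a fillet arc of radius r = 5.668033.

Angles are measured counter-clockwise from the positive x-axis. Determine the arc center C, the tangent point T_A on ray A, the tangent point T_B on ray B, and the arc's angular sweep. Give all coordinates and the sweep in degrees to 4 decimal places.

bisector direction at 88.5389° = (0.025498,0.999675)
center distance |VC| = r/sin(θ/2) = 5.668033/sin(23.7577°) = 14.069147
C = V + |VC|·bis = (20.1557,8.0665)
T_A = V + ((C−V)·d_A)·d_A = V + 12.8769·d_A = (25.2835,5.6515)
T_B = V + ((C−V)·d_B)·d_B = V + 12.8769·d_B = (14.9115,5.9160)
sweep = 180° − θ = 132.4846°

center=(20.1557,8.0665) T_A=(25.2835,5.6515) T_B=(14.9115,5.9160) sweep=132.4846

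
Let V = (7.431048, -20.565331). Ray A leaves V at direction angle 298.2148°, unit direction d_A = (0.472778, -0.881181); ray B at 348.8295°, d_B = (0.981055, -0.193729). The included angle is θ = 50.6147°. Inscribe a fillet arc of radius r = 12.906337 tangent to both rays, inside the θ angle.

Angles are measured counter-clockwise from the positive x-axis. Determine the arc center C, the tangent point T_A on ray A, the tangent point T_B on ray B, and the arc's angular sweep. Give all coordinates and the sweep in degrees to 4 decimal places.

bisector direction at 323.5222° = (0.804087,-0.594512)
center distance |VC| = r/sin(θ/2) = 12.906337/sin(25.3073°) = 30.192110
C = V + |VC|·bis = (31.7081,-38.5149)
T_A = V + ((C−V)·d_A)·d_A = V + 27.2945·d_A = (20.3353,-44.6167)
T_B = V + ((C−V)·d_B)·d_B = V + 27.2945·d_B = (34.2085,-25.8531)
sweep = 180° − θ = 129.3853°

center=(31.7081,-38.5149) T_A=(20.3353,-44.6167) T_B=(34.2085,-25.8531) sweep=129.3853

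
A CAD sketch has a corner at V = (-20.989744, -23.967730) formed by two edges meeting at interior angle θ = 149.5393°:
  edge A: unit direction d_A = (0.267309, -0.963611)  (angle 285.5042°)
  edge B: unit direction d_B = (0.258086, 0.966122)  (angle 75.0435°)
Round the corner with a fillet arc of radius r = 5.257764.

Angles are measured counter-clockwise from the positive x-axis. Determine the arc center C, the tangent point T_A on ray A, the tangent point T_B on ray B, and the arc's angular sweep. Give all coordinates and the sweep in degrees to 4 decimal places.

center=(-15.5407,-23.9417) T_A=(-20.6071,-25.3471) T_B=(-20.6203,-22.5847) sweep=30.4607

bisector direction at 0.2739° = (0.999989,0.004780)
center distance |VC| = r/sin(θ/2) = 5.257764/sin(74.7696°) = 5.449152
C = V + |VC|·bis = (-15.5407,-23.9417)
T_A = V + ((C−V)·d_A)·d_A = V + 1.4315·d_A = (-20.6071,-25.3471)
T_B = V + ((C−V)·d_B)·d_B = V + 1.4315·d_B = (-20.6203,-22.5847)
sweep = 180° − θ = 30.4607°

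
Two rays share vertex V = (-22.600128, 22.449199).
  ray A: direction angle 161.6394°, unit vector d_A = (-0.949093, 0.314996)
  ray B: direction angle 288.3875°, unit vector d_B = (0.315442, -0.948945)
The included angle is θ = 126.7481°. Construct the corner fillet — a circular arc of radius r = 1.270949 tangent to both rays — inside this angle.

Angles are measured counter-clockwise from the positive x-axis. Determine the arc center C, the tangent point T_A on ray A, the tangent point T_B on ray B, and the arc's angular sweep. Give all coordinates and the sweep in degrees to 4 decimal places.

center=(-23.6052,21.4437) T_A=(-23.2049,22.6499) T_B=(-22.3991,21.8446) sweep=53.2519

bisector direction at 225.0135° = (-0.706941,-0.707273)
center distance |VC| = r/sin(θ/2) = 1.270949/sin(63.3740°) = 1.421721
C = V + |VC|·bis = (-23.6052,21.4437)
T_A = V + ((C−V)·d_A)·d_A = V + 0.6372·d_A = (-23.2049,22.6499)
T_B = V + ((C−V)·d_B)·d_B = V + 0.6372·d_B = (-22.3991,21.8446)
sweep = 180° − θ = 53.2519°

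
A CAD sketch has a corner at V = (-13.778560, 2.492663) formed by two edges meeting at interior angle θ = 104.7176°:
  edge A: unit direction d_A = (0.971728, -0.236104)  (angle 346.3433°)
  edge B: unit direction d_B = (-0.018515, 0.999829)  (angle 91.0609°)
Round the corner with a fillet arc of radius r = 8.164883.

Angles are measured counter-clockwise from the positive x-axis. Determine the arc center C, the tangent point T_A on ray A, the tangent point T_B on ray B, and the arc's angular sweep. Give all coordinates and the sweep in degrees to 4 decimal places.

bisector direction at 38.7021° = (0.780407,0.625271)
center distance |VC| = r/sin(θ/2) = 8.164883/sin(52.3588°) = 10.311139
C = V + |VC|·bis = (-5.7317,8.9399)
T_A = V + ((C−V)·d_A)·d_A = V + 6.2972·d_A = (-7.6594,1.0059)
T_B = V + ((C−V)·d_B)·d_B = V + 6.2972·d_B = (-13.8952,8.7887)
sweep = 180° − θ = 75.2824°

center=(-5.7317,8.9399) T_A=(-7.6594,1.0059) T_B=(-13.8952,8.7887) sweep=75.2824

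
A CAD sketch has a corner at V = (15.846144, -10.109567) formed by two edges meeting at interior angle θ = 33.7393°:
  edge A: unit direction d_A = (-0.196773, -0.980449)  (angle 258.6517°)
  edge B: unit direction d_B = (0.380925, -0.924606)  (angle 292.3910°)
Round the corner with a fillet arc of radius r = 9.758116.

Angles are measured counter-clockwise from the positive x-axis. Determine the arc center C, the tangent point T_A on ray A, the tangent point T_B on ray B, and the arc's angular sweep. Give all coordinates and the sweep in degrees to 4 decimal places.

center=(19.0815,-43.5796) T_A=(9.5142,-41.6595) T_B=(28.1039,-39.8625) sweep=146.2607

bisector direction at 275.5213° = (0.096217,-0.995360)
center distance |VC| = r/sin(θ/2) = 9.758116/sin(16.8697°) = 33.626028
C = V + |VC|·bis = (19.0815,-43.5796)
T_A = V + ((C−V)·d_A)·d_A = V + 32.1790·d_A = (9.5142,-41.6595)
T_B = V + ((C−V)·d_B)·d_B = V + 32.1790·d_B = (28.1039,-39.8625)
sweep = 180° − θ = 146.2607°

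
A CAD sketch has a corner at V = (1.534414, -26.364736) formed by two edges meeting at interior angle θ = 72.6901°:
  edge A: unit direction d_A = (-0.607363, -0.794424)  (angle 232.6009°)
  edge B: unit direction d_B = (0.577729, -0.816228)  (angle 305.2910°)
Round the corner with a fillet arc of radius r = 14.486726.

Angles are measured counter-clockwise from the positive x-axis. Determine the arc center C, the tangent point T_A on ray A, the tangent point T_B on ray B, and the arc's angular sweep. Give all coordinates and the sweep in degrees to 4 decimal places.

center=(1.0847,-50.8047) T_A=(-10.4239,-42.0060) T_B=(12.9092,-42.4353) sweep=107.3099

bisector direction at 268.9459° = (-0.018396,-0.999831)
center distance |VC| = r/sin(θ/2) = 14.486726/sin(36.3451°) = 24.444119
C = V + |VC|·bis = (1.0847,-50.8047)
T_A = V + ((C−V)·d_A)·d_A = V + 19.6888·d_A = (-10.4239,-42.0060)
T_B = V + ((C−V)·d_B)·d_B = V + 19.6888·d_B = (12.9092,-42.4353)
sweep = 180° − θ = 107.3099°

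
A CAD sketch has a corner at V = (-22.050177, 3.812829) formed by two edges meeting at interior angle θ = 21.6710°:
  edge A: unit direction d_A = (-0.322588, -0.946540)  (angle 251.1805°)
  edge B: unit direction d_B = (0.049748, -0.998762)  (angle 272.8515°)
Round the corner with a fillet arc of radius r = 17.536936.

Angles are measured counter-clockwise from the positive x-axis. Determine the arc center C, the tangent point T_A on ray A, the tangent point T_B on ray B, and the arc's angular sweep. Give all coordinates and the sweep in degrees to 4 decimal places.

bisector direction at 262.0160° = (-0.138897,-0.990307)
center distance |VC| = r/sin(θ/2) = 17.536936/sin(10.8355°) = 93.286588
C = V + |VC|·bis = (-35.0074,-88.5695)
T_A = V + ((C−V)·d_A)·d_A = V + 91.6234·d_A = (-51.6068,-82.9123)
T_B = V + ((C−V)·d_B)·d_B = V + 91.6234·d_B = (-17.4921,-87.6971)
sweep = 180° − θ = 158.3290°

center=(-35.0074,-88.5695) T_A=(-51.6068,-82.9123) T_B=(-17.4921,-87.6971) sweep=158.3290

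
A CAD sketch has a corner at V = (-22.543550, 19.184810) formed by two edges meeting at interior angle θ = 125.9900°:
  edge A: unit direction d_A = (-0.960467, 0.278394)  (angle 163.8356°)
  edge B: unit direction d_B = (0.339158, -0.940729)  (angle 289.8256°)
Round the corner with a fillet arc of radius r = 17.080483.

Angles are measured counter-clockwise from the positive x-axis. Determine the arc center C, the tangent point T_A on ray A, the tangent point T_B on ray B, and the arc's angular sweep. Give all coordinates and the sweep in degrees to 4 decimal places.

bisector direction at 226.8306° = (-0.684158,-0.729334)
center distance |VC| = r/sin(θ/2) = 17.080483/sin(62.9950°) = 19.170727
C = V + |VC|·bis = (-35.6594,5.2029)
T_A = V + ((C−V)·d_A)·d_A = V + 8.7048·d_A = (-30.9042,21.6082)
T_B = V + ((C−V)·d_B)·d_B = V + 8.7048·d_B = (-19.5912,10.9959)
sweep = 180° − θ = 54.0100°

center=(-35.6594,5.2029) T_A=(-30.9042,21.6082) T_B=(-19.5912,10.9959) sweep=54.0100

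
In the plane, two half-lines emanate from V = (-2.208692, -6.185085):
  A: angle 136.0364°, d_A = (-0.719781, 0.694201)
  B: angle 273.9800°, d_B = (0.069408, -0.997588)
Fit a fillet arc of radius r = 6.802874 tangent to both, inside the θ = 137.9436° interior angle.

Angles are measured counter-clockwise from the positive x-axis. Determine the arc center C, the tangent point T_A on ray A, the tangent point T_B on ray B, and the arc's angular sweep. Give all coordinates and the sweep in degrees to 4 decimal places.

bisector direction at 205.0082° = (-0.906247,-0.422748)
center distance |VC| = r/sin(θ/2) = 6.802874/sin(68.9718°) = 7.288242
C = V + |VC|·bis = (-8.8136,-9.2662)
T_A = V + ((C−V)·d_A)·d_A = V + 2.6152·d_A = (-4.0911,-4.3696)
T_B = V + ((C−V)·d_B)·d_B = V + 2.6152·d_B = (-2.0272,-8.7940)
sweep = 180° − θ = 42.0564°

center=(-8.8136,-9.2662) T_A=(-4.0911,-4.3696) T_B=(-2.0272,-8.7940) sweep=42.0564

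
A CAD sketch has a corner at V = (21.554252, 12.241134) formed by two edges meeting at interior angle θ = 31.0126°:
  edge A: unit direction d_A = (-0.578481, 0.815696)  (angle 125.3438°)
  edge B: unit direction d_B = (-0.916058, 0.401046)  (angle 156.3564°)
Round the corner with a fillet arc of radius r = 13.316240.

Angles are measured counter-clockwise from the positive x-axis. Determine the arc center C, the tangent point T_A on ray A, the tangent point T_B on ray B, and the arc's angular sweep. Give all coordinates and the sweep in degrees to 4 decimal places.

bisector direction at 140.8501° = (-0.775497,0.631351)
center distance |VC| = r/sin(θ/2) = 13.316240/sin(15.5063°) = 49.809322
C = V + |VC|·bis = (-17.0727,43.6883)
T_A = V + ((C−V)·d_A)·d_A = V + 47.9963·d_A = (-6.2107,51.3915)
T_B = V + ((C−V)·d_B)·d_B = V + 47.9963·d_B = (-22.4131,31.4899)
sweep = 180° − θ = 148.9874°

center=(-17.0727,43.6883) T_A=(-6.2107,51.3915) T_B=(-22.4131,31.4899) sweep=148.9874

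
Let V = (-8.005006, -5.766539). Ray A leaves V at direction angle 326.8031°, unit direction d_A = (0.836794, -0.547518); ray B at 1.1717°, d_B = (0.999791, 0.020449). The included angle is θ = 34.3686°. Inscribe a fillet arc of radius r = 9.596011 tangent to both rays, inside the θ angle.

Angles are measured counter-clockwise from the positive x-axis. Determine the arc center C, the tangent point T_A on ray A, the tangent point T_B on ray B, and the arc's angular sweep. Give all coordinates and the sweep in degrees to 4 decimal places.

bisector direction at 343.9874° = (0.961201,-0.275849)
center distance |VC| = r/sin(θ/2) = 9.596011/sin(17.1843°) = 32.479715
C = V + |VC|·bis = (23.2145,-14.7260)
T_A = V + ((C−V)·d_A)·d_A = V + 31.0298·d_A = (17.9605,-22.7559)
T_B = V + ((C−V)·d_B)·d_B = V + 31.0298·d_B = (23.0183,-5.1320)
sweep = 180° − θ = 145.6314°

center=(23.2145,-14.7260) T_A=(17.9605,-22.7559) T_B=(23.0183,-5.1320) sweep=145.6314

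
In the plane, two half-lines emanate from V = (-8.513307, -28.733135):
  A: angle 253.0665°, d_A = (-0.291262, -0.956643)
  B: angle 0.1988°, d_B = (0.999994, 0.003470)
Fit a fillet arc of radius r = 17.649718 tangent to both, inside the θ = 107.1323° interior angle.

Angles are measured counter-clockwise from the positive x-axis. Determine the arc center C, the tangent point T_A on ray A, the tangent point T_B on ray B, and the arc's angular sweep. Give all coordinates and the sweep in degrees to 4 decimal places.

bisector direction at 306.6327° = (0.596682,-0.802478)
center distance |VC| = r/sin(θ/2) = 17.649718/sin(53.5662°) = 21.937568
C = V + |VC|·bis = (4.5765,-46.3375)
T_A = V + ((C−V)·d_A)·d_A = V + 13.0286·d_A = (-12.3080,-41.1969)
T_B = V + ((C−V)·d_B)·d_B = V + 13.0286·d_B = (4.5152,-28.6879)
sweep = 180° − θ = 72.8677°

center=(4.5765,-46.3375) T_A=(-12.3080,-41.1969) T_B=(4.5152,-28.6879) sweep=72.8677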